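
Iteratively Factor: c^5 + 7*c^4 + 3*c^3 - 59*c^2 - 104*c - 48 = (c - 3)*(c^4 + 10*c^3 + 33*c^2 + 40*c + 16) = (c - 3)*(c + 4)*(c^3 + 6*c^2 + 9*c + 4) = (c - 3)*(c + 4)^2*(c^2 + 2*c + 1) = (c - 3)*(c + 1)*(c + 4)^2*(c + 1)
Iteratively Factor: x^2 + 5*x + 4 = (x + 1)*(x + 4)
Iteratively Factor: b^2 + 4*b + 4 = (b + 2)*(b + 2)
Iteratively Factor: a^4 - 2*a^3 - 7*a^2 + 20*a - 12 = (a - 1)*(a^3 - a^2 - 8*a + 12) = (a - 1)*(a + 3)*(a^2 - 4*a + 4) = (a - 2)*(a - 1)*(a + 3)*(a - 2)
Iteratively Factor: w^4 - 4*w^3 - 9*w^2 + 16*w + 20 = (w - 5)*(w^3 + w^2 - 4*w - 4) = (w - 5)*(w + 2)*(w^2 - w - 2) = (w - 5)*(w + 1)*(w + 2)*(w - 2)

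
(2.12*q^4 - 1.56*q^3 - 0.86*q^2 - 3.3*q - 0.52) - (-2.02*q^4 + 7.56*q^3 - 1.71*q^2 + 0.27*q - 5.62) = 4.14*q^4 - 9.12*q^3 + 0.85*q^2 - 3.57*q + 5.1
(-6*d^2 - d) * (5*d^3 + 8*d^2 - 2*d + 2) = -30*d^5 - 53*d^4 + 4*d^3 - 10*d^2 - 2*d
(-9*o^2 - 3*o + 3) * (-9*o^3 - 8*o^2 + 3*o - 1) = 81*o^5 + 99*o^4 - 30*o^3 - 24*o^2 + 12*o - 3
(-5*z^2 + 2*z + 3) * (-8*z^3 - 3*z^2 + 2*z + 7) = 40*z^5 - z^4 - 40*z^3 - 40*z^2 + 20*z + 21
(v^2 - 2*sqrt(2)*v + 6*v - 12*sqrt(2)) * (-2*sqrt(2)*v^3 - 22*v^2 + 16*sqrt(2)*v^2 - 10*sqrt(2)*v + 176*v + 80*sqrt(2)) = -2*sqrt(2)*v^5 - 14*v^4 + 4*sqrt(2)*v^4 + 28*v^3 + 130*sqrt(2)*v^3 - 68*sqrt(2)*v^2 + 712*v^2 - 1632*sqrt(2)*v - 80*v - 1920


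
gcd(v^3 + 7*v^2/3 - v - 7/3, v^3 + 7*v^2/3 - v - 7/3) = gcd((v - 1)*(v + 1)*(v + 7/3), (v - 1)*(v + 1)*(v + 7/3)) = v^3 + 7*v^2/3 - v - 7/3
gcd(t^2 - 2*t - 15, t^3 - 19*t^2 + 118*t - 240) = t - 5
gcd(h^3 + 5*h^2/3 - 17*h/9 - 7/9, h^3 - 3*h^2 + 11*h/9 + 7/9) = h^2 - 2*h/3 - 1/3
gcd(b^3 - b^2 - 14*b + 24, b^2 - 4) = b - 2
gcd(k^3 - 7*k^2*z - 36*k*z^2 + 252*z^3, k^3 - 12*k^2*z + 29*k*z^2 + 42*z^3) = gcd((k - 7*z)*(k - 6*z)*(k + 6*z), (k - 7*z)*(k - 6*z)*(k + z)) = k^2 - 13*k*z + 42*z^2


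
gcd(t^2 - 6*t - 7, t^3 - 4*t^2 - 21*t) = t - 7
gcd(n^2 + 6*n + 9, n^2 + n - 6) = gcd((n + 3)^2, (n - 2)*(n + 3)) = n + 3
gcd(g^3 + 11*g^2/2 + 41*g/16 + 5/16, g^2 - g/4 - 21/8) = 1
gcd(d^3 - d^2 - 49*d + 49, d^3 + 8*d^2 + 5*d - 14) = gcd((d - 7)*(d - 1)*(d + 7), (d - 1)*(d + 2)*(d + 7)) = d^2 + 6*d - 7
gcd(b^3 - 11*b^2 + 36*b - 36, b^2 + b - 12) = b - 3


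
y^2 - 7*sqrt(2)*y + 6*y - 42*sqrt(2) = (y + 6)*(y - 7*sqrt(2))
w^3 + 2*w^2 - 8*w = w*(w - 2)*(w + 4)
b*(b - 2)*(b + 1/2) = b^3 - 3*b^2/2 - b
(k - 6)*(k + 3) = k^2 - 3*k - 18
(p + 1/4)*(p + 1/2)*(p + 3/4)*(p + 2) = p^4 + 7*p^3/2 + 59*p^2/16 + 47*p/32 + 3/16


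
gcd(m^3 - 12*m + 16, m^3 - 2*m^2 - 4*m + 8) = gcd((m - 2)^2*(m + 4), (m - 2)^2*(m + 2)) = m^2 - 4*m + 4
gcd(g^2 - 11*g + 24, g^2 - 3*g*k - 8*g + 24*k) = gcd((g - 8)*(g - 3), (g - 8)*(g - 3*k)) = g - 8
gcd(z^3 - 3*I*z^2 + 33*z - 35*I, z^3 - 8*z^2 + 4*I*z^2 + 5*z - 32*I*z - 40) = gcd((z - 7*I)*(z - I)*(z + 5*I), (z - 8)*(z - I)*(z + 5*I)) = z^2 + 4*I*z + 5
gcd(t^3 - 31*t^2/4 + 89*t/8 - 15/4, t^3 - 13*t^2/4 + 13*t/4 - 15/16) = t^2 - 7*t/4 + 5/8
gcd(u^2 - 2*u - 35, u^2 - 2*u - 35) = u^2 - 2*u - 35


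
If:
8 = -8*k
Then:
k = -1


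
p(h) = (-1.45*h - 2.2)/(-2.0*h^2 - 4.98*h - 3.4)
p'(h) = (-1.45*h - 2.2)*(4.0*h + 4.98)/(-2.0*h^2 - 4.98*h - 3.4)^2 - 1.45/(-2.0*h^2 - 4.98*h - 3.4) = (2.9*h^2 + 7.221*h - (1.45*h + 2.2)*(4.0*h + 4.98) + 4.93)/(2.0*h^2 + 4.98*h + 3.4)^2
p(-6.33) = -0.13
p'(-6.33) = -0.02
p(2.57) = 0.20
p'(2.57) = -0.06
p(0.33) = 0.51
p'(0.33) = -0.33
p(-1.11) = 1.76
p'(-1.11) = 1.49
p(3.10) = 0.18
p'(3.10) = -0.04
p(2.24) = 0.22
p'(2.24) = -0.07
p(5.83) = 0.11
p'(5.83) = -0.02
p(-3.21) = -0.31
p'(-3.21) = -0.12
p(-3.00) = -0.33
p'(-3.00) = -0.14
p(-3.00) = -0.33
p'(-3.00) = -0.14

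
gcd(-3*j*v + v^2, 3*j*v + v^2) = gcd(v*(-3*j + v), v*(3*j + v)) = v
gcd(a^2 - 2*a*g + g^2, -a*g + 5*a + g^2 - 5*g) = a - g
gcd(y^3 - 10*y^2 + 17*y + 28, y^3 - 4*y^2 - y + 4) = y^2 - 3*y - 4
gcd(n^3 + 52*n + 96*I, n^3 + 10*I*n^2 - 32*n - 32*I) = n + 2*I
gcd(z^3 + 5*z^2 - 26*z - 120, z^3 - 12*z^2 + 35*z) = z - 5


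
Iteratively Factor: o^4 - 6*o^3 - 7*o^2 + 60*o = (o)*(o^3 - 6*o^2 - 7*o + 60) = o*(o - 4)*(o^2 - 2*o - 15) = o*(o - 4)*(o + 3)*(o - 5)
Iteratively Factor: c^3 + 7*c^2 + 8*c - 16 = (c + 4)*(c^2 + 3*c - 4) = (c - 1)*(c + 4)*(c + 4)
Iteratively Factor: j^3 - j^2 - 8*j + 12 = (j + 3)*(j^2 - 4*j + 4) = (j - 2)*(j + 3)*(j - 2)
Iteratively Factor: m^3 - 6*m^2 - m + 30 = (m - 5)*(m^2 - m - 6) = (m - 5)*(m + 2)*(m - 3)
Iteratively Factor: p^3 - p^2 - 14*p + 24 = (p - 2)*(p^2 + p - 12) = (p - 2)*(p + 4)*(p - 3)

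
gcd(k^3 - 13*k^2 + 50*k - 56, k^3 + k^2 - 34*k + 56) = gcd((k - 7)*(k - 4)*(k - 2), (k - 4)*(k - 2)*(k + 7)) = k^2 - 6*k + 8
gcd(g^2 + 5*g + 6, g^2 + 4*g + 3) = g + 3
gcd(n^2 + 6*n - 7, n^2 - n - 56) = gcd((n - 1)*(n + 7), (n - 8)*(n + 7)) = n + 7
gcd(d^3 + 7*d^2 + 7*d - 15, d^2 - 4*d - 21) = d + 3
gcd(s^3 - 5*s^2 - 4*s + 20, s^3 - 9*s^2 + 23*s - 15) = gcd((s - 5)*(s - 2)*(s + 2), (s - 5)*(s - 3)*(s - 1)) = s - 5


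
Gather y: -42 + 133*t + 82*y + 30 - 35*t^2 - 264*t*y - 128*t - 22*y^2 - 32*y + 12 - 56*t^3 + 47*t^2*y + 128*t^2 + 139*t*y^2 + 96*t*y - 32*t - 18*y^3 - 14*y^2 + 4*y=-56*t^3 + 93*t^2 - 27*t - 18*y^3 + y^2*(139*t - 36) + y*(47*t^2 - 168*t + 54)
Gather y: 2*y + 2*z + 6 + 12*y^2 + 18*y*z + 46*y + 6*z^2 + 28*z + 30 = 12*y^2 + y*(18*z + 48) + 6*z^2 + 30*z + 36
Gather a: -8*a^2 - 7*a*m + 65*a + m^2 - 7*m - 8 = -8*a^2 + a*(65 - 7*m) + m^2 - 7*m - 8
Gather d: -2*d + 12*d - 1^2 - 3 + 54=10*d + 50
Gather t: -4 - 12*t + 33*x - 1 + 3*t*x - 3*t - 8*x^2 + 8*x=t*(3*x - 15) - 8*x^2 + 41*x - 5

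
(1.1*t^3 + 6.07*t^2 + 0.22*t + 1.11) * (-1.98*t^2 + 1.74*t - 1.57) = -2.178*t^5 - 10.1046*t^4 + 8.3992*t^3 - 11.3449*t^2 + 1.586*t - 1.7427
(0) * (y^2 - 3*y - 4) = 0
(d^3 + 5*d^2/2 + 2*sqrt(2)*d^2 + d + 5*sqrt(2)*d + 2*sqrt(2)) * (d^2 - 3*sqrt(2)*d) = d^5 - sqrt(2)*d^4 + 5*d^4/2 - 11*d^3 - 5*sqrt(2)*d^3/2 - 30*d^2 - sqrt(2)*d^2 - 12*d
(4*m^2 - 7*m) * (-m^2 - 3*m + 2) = -4*m^4 - 5*m^3 + 29*m^2 - 14*m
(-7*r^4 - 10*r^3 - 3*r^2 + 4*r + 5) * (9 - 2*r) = 14*r^5 - 43*r^4 - 84*r^3 - 35*r^2 + 26*r + 45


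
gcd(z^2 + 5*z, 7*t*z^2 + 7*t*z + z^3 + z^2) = z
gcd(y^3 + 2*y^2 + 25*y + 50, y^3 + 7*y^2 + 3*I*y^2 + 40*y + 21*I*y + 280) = y - 5*I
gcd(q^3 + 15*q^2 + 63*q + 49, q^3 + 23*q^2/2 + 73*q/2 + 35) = q + 7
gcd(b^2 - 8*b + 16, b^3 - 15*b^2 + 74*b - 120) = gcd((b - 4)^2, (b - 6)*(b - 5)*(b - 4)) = b - 4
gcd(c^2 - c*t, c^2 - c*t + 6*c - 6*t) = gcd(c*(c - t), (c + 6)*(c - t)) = -c + t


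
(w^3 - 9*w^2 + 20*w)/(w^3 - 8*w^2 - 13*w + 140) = w*(w - 4)/(w^2 - 3*w - 28)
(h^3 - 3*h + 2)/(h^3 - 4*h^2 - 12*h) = (h^2 - 2*h + 1)/(h*(h - 6))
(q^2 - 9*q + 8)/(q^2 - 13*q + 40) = (q - 1)/(q - 5)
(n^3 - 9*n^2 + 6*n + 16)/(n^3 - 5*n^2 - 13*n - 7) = (n^2 - 10*n + 16)/(n^2 - 6*n - 7)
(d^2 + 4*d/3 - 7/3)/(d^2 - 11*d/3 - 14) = (d - 1)/(d - 6)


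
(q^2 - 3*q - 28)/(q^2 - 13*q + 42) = (q + 4)/(q - 6)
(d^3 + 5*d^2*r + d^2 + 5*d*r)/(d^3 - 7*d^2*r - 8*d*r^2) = (-d^2 - 5*d*r - d - 5*r)/(-d^2 + 7*d*r + 8*r^2)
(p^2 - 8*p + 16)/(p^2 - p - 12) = (p - 4)/(p + 3)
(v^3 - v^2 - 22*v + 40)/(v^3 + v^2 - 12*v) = (v^3 - v^2 - 22*v + 40)/(v*(v^2 + v - 12))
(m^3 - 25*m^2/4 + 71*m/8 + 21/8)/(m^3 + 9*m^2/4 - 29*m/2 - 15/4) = (m - 7/2)/(m + 5)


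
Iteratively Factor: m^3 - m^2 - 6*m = (m - 3)*(m^2 + 2*m) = m*(m - 3)*(m + 2)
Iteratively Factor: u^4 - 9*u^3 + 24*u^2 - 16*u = (u - 4)*(u^3 - 5*u^2 + 4*u) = (u - 4)*(u - 1)*(u^2 - 4*u) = u*(u - 4)*(u - 1)*(u - 4)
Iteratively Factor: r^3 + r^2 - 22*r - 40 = (r - 5)*(r^2 + 6*r + 8) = (r - 5)*(r + 2)*(r + 4)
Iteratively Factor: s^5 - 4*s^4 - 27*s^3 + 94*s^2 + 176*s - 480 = (s + 4)*(s^4 - 8*s^3 + 5*s^2 + 74*s - 120) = (s - 4)*(s + 4)*(s^3 - 4*s^2 - 11*s + 30) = (s - 4)*(s - 2)*(s + 4)*(s^2 - 2*s - 15) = (s - 5)*(s - 4)*(s - 2)*(s + 4)*(s + 3)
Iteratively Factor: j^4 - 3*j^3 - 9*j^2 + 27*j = (j + 3)*(j^3 - 6*j^2 + 9*j) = (j - 3)*(j + 3)*(j^2 - 3*j) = j*(j - 3)*(j + 3)*(j - 3)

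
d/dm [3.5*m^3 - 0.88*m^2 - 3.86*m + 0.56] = 10.5*m^2 - 1.76*m - 3.86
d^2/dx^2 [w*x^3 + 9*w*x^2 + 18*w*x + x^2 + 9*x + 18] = 6*w*x + 18*w + 2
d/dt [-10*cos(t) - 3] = 10*sin(t)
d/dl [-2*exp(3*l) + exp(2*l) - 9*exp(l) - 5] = (-6*exp(2*l) + 2*exp(l) - 9)*exp(l)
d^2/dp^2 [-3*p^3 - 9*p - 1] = -18*p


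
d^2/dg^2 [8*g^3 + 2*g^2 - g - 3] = 48*g + 4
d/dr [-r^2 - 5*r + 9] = -2*r - 5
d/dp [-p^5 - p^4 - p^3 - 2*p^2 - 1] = p*(-5*p^3 - 4*p^2 - 3*p - 4)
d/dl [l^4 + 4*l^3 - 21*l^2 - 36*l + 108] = 4*l^3 + 12*l^2 - 42*l - 36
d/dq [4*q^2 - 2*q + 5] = 8*q - 2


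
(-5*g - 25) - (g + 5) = -6*g - 30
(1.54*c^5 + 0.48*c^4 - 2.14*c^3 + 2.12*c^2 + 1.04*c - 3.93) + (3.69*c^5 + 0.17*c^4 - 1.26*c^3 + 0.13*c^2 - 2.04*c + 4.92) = 5.23*c^5 + 0.65*c^4 - 3.4*c^3 + 2.25*c^2 - 1.0*c + 0.99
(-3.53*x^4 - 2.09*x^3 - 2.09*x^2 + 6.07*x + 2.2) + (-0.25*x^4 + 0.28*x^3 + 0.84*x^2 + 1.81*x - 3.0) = -3.78*x^4 - 1.81*x^3 - 1.25*x^2 + 7.88*x - 0.8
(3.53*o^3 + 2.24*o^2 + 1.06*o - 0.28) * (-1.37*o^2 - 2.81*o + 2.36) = -4.8361*o^5 - 12.9881*o^4 + 0.584199999999999*o^3 + 2.6914*o^2 + 3.2884*o - 0.6608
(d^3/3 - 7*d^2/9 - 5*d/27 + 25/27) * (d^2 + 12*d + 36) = d^5/3 + 29*d^4/9 + 67*d^3/27 - 791*d^2/27 + 40*d/9 + 100/3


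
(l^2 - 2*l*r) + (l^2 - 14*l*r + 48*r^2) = 2*l^2 - 16*l*r + 48*r^2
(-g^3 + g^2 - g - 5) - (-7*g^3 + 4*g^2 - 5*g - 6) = 6*g^3 - 3*g^2 + 4*g + 1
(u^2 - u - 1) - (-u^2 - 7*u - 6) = 2*u^2 + 6*u + 5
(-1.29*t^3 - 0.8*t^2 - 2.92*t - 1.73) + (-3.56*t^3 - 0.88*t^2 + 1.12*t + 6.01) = -4.85*t^3 - 1.68*t^2 - 1.8*t + 4.28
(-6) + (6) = 0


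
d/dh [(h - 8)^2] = 2*h - 16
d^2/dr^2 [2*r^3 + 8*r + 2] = 12*r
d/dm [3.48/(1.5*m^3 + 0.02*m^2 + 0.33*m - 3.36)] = (-15.66*m^2 - 0.1392*m - 1.1484)/(1.5*m^3 + 0.02*m^2 + 0.33*m - 3.36)^2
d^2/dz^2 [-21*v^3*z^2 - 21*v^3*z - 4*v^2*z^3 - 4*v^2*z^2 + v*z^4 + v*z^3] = 2*v*(-21*v^2 - 12*v*z - 4*v + 6*z^2 + 3*z)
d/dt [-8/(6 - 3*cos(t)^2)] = 32*sin(2*t)/(3*(3 - cos(2*t))^2)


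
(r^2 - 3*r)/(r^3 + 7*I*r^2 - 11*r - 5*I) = r*(r - 3)/(r^3 + 7*I*r^2 - 11*r - 5*I)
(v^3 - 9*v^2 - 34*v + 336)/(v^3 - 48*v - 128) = (v^2 - v - 42)/(v^2 + 8*v + 16)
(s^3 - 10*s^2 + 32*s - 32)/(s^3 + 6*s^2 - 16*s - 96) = (s^2 - 6*s + 8)/(s^2 + 10*s + 24)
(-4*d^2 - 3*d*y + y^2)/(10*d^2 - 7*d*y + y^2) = (-4*d^2 - 3*d*y + y^2)/(10*d^2 - 7*d*y + y^2)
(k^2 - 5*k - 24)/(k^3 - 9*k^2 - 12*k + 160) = (k + 3)/(k^2 - k - 20)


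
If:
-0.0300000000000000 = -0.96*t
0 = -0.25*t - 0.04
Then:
No Solution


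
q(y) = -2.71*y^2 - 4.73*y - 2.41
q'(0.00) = -4.73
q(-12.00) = -335.89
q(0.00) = -2.41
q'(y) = -5.42*y - 4.73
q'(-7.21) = 34.35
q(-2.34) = -6.18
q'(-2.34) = 7.95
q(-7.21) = -109.18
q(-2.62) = -8.62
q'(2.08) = -16.00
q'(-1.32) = 2.42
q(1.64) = -17.46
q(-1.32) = -0.89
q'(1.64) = -13.62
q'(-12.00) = 60.31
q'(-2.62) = 9.47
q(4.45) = -77.12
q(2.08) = -23.97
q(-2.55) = -7.97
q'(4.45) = -28.85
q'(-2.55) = 9.09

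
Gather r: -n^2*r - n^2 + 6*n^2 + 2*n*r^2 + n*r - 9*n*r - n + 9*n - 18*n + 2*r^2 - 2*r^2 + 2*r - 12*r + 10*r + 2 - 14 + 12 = 5*n^2 + 2*n*r^2 - 10*n + r*(-n^2 - 8*n)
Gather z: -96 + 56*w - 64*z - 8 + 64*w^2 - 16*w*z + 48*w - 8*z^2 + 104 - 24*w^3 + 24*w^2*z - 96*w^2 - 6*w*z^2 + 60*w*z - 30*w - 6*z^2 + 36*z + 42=-24*w^3 - 32*w^2 + 74*w + z^2*(-6*w - 14) + z*(24*w^2 + 44*w - 28) + 42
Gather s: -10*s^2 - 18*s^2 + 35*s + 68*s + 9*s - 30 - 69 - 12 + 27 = -28*s^2 + 112*s - 84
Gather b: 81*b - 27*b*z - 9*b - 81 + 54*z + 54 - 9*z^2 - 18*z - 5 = b*(72 - 27*z) - 9*z^2 + 36*z - 32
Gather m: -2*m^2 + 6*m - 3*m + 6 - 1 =-2*m^2 + 3*m + 5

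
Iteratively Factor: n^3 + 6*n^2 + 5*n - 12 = (n + 4)*(n^2 + 2*n - 3) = (n + 3)*(n + 4)*(n - 1)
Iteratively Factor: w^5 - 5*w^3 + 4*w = (w + 1)*(w^4 - w^3 - 4*w^2 + 4*w) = (w - 2)*(w + 1)*(w^3 + w^2 - 2*w) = (w - 2)*(w + 1)*(w + 2)*(w^2 - w) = (w - 2)*(w - 1)*(w + 1)*(w + 2)*(w)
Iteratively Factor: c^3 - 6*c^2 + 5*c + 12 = (c - 4)*(c^2 - 2*c - 3) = (c - 4)*(c - 3)*(c + 1)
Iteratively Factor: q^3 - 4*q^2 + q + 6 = (q - 3)*(q^2 - q - 2) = (q - 3)*(q - 2)*(q + 1)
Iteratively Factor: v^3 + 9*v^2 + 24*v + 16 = (v + 4)*(v^2 + 5*v + 4) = (v + 1)*(v + 4)*(v + 4)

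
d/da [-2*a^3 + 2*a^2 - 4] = 2*a*(2 - 3*a)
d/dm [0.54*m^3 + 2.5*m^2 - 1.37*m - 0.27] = 1.62*m^2 + 5.0*m - 1.37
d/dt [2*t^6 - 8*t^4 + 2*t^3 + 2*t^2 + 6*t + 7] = 12*t^5 - 32*t^3 + 6*t^2 + 4*t + 6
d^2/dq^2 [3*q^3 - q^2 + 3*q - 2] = 18*q - 2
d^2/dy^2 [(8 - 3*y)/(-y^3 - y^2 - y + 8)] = 2*((3*y - 8)*(3*y^2 + 2*y + 1)^2 - (9*y^2 + 6*y + (3*y - 8)*(3*y + 1) + 3)*(y^3 + y^2 + y - 8))/(y^3 + y^2 + y - 8)^3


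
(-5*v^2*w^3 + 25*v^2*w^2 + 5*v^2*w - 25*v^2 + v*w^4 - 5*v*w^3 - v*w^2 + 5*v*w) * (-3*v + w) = 15*v^3*w^3 - 75*v^3*w^2 - 15*v^3*w + 75*v^3 - 8*v^2*w^4 + 40*v^2*w^3 + 8*v^2*w^2 - 40*v^2*w + v*w^5 - 5*v*w^4 - v*w^3 + 5*v*w^2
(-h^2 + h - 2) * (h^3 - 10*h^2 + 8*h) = -h^5 + 11*h^4 - 20*h^3 + 28*h^2 - 16*h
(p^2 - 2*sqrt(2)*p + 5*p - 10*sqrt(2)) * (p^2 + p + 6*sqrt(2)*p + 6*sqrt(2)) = p^4 + 4*sqrt(2)*p^3 + 6*p^3 - 19*p^2 + 24*sqrt(2)*p^2 - 144*p + 20*sqrt(2)*p - 120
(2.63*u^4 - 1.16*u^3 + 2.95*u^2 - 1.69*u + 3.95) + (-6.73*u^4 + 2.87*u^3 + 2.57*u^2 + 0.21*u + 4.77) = -4.1*u^4 + 1.71*u^3 + 5.52*u^2 - 1.48*u + 8.72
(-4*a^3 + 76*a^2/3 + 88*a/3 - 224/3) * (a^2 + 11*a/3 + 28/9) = -4*a^5 + 32*a^4/3 + 988*a^3/9 + 3016*a^2/27 - 4928*a/27 - 6272/27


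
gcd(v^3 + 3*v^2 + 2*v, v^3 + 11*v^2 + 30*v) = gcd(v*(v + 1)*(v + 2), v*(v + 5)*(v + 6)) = v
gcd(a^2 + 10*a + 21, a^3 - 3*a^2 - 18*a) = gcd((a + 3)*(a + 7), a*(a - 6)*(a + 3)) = a + 3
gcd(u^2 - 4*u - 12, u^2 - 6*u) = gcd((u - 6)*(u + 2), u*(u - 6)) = u - 6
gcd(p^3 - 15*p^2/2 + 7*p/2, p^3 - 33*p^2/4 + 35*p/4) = p^2 - 7*p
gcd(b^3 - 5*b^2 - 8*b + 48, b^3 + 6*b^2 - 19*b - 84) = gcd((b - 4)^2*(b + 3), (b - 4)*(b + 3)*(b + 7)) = b^2 - b - 12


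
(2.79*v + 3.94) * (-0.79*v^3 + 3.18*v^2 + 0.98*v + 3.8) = -2.2041*v^4 + 5.7596*v^3 + 15.2634*v^2 + 14.4632*v + 14.972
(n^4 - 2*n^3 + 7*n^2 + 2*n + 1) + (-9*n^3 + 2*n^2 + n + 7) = n^4 - 11*n^3 + 9*n^2 + 3*n + 8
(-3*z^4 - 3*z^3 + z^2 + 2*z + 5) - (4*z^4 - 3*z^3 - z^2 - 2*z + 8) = -7*z^4 + 2*z^2 + 4*z - 3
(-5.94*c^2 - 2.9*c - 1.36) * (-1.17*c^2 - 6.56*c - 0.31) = 6.9498*c^4 + 42.3594*c^3 + 22.4566*c^2 + 9.8206*c + 0.4216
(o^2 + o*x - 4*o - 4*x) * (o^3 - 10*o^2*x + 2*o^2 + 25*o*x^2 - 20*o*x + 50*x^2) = o^5 - 9*o^4*x - 2*o^4 + 15*o^3*x^2 + 18*o^3*x - 8*o^3 + 25*o^2*x^3 - 30*o^2*x^2 + 72*o^2*x - 50*o*x^3 - 120*o*x^2 - 200*x^3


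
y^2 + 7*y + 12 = (y + 3)*(y + 4)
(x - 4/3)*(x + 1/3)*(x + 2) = x^3 + x^2 - 22*x/9 - 8/9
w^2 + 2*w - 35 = (w - 5)*(w + 7)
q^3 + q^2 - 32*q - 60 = (q - 6)*(q + 2)*(q + 5)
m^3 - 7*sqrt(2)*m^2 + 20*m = m*(m - 5*sqrt(2))*(m - 2*sqrt(2))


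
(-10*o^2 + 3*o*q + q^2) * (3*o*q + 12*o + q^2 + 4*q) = -30*o^3*q - 120*o^3 - o^2*q^2 - 4*o^2*q + 6*o*q^3 + 24*o*q^2 + q^4 + 4*q^3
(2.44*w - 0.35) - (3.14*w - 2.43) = 2.08 - 0.7*w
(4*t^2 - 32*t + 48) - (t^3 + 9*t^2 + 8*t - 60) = -t^3 - 5*t^2 - 40*t + 108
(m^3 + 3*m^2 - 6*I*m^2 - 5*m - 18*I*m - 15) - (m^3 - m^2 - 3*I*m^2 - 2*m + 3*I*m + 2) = 4*m^2 - 3*I*m^2 - 3*m - 21*I*m - 17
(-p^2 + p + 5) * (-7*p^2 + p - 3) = 7*p^4 - 8*p^3 - 31*p^2 + 2*p - 15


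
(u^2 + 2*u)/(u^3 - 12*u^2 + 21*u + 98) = u/(u^2 - 14*u + 49)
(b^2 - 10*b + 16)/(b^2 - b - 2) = (b - 8)/(b + 1)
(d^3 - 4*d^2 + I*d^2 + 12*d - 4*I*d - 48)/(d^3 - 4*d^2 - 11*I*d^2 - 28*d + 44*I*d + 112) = (d^2 + I*d + 12)/(d^2 - 11*I*d - 28)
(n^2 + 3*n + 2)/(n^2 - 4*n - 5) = (n + 2)/(n - 5)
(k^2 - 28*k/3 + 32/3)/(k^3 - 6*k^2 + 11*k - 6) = (3*k^2 - 28*k + 32)/(3*(k^3 - 6*k^2 + 11*k - 6))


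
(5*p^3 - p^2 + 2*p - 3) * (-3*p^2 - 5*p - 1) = -15*p^5 - 22*p^4 - 6*p^3 + 13*p + 3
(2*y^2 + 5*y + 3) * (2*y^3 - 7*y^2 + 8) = 4*y^5 - 4*y^4 - 29*y^3 - 5*y^2 + 40*y + 24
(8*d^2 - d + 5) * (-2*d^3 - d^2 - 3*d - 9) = -16*d^5 - 6*d^4 - 33*d^3 - 74*d^2 - 6*d - 45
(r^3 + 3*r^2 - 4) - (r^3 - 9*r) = 3*r^2 + 9*r - 4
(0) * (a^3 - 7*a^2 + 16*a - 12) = 0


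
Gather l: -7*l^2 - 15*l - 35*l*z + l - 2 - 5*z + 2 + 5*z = -7*l^2 + l*(-35*z - 14)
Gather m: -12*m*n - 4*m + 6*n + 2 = m*(-12*n - 4) + 6*n + 2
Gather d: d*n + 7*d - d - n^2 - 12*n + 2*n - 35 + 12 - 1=d*(n + 6) - n^2 - 10*n - 24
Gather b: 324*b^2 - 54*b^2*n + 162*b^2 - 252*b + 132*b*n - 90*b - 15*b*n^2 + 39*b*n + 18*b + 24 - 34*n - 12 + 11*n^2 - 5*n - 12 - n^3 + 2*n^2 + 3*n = b^2*(486 - 54*n) + b*(-15*n^2 + 171*n - 324) - n^3 + 13*n^2 - 36*n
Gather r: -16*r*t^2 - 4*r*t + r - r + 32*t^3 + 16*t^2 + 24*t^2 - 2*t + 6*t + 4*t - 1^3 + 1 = r*(-16*t^2 - 4*t) + 32*t^3 + 40*t^2 + 8*t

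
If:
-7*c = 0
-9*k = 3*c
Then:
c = 0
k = 0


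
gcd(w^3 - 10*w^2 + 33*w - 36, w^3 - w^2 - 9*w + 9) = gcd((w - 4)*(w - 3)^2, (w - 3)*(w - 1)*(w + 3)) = w - 3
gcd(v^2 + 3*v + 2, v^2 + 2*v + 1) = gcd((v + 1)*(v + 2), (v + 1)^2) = v + 1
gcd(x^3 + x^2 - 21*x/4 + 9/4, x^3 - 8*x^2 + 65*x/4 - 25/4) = x - 1/2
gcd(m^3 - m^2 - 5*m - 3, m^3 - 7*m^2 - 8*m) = m + 1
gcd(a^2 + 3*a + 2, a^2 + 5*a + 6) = a + 2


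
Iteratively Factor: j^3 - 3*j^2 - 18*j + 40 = (j + 4)*(j^2 - 7*j + 10) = (j - 2)*(j + 4)*(j - 5)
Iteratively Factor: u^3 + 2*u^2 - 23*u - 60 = (u + 4)*(u^2 - 2*u - 15) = (u + 3)*(u + 4)*(u - 5)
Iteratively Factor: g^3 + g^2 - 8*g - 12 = (g + 2)*(g^2 - g - 6) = (g - 3)*(g + 2)*(g + 2)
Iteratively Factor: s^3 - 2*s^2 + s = (s - 1)*(s^2 - s) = s*(s - 1)*(s - 1)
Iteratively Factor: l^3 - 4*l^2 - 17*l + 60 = (l - 5)*(l^2 + l - 12) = (l - 5)*(l + 4)*(l - 3)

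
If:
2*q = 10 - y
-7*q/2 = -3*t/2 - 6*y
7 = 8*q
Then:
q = 7/8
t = -743/24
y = 33/4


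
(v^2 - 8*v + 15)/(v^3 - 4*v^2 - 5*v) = (v - 3)/(v*(v + 1))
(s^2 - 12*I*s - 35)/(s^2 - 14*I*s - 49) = (s - 5*I)/(s - 7*I)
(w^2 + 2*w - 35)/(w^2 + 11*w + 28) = (w - 5)/(w + 4)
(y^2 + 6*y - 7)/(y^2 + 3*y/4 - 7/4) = 4*(y + 7)/(4*y + 7)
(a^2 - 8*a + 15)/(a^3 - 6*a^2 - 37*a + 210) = (a - 3)/(a^2 - a - 42)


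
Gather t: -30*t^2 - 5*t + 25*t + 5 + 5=-30*t^2 + 20*t + 10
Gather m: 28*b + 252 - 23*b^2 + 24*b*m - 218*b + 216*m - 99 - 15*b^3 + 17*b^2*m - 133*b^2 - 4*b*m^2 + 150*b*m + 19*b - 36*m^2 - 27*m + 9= -15*b^3 - 156*b^2 - 171*b + m^2*(-4*b - 36) + m*(17*b^2 + 174*b + 189) + 162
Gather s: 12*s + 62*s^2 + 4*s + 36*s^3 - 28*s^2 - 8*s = 36*s^3 + 34*s^2 + 8*s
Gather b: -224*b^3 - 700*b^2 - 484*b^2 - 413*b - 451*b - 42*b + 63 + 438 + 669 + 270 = -224*b^3 - 1184*b^2 - 906*b + 1440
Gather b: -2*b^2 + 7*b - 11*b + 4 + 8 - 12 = -2*b^2 - 4*b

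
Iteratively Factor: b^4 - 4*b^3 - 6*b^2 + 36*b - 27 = (b + 3)*(b^3 - 7*b^2 + 15*b - 9) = (b - 3)*(b + 3)*(b^2 - 4*b + 3) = (b - 3)*(b - 1)*(b + 3)*(b - 3)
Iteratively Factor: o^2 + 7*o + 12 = (o + 4)*(o + 3)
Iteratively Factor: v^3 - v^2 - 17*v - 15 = (v - 5)*(v^2 + 4*v + 3) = (v - 5)*(v + 3)*(v + 1)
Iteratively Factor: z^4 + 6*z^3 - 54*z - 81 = (z + 3)*(z^3 + 3*z^2 - 9*z - 27) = (z + 3)^2*(z^2 - 9) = (z + 3)^3*(z - 3)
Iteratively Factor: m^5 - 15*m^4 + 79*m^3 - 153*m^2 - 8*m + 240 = (m - 3)*(m^4 - 12*m^3 + 43*m^2 - 24*m - 80) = (m - 5)*(m - 3)*(m^3 - 7*m^2 + 8*m + 16) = (m - 5)*(m - 3)*(m + 1)*(m^2 - 8*m + 16) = (m - 5)*(m - 4)*(m - 3)*(m + 1)*(m - 4)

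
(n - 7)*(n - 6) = n^2 - 13*n + 42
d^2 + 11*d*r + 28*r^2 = (d + 4*r)*(d + 7*r)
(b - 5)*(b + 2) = b^2 - 3*b - 10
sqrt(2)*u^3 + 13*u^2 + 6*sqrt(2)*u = u*(u + 6*sqrt(2))*(sqrt(2)*u + 1)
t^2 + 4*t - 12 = (t - 2)*(t + 6)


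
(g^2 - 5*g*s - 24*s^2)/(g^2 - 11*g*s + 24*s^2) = (-g - 3*s)/(-g + 3*s)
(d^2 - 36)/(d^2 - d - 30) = (d + 6)/(d + 5)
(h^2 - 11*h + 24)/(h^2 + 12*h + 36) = (h^2 - 11*h + 24)/(h^2 + 12*h + 36)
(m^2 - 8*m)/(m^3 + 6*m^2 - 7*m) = (m - 8)/(m^2 + 6*m - 7)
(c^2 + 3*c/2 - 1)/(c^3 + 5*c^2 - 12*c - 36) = (c - 1/2)/(c^2 + 3*c - 18)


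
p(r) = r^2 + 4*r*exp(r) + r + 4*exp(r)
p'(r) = 4*r*exp(r) + 2*r + 8*exp(r) + 1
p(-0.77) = 0.25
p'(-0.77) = 1.74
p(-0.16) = 2.73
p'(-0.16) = 6.95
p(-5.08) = 20.62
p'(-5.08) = -9.24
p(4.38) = 1741.68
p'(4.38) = 2047.23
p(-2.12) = 1.84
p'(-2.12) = -3.30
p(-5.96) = 29.51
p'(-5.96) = -10.96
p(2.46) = 170.51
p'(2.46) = 214.73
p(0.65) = 13.72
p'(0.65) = 22.60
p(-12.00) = 132.00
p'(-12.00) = -23.00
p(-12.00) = 132.00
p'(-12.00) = -23.00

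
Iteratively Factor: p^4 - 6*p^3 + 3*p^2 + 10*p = (p)*(p^3 - 6*p^2 + 3*p + 10) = p*(p - 2)*(p^2 - 4*p - 5) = p*(p - 5)*(p - 2)*(p + 1)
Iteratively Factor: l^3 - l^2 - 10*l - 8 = (l + 1)*(l^2 - 2*l - 8) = (l + 1)*(l + 2)*(l - 4)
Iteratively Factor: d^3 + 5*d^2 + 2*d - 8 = (d + 2)*(d^2 + 3*d - 4) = (d + 2)*(d + 4)*(d - 1)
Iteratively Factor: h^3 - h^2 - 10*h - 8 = (h + 2)*(h^2 - 3*h - 4) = (h + 1)*(h + 2)*(h - 4)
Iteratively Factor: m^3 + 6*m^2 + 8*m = (m)*(m^2 + 6*m + 8) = m*(m + 2)*(m + 4)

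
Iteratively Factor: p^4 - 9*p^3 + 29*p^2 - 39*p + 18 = (p - 2)*(p^3 - 7*p^2 + 15*p - 9) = (p - 2)*(p - 1)*(p^2 - 6*p + 9) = (p - 3)*(p - 2)*(p - 1)*(p - 3)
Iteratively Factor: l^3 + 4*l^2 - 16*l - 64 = (l - 4)*(l^2 + 8*l + 16) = (l - 4)*(l + 4)*(l + 4)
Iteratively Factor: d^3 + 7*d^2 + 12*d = (d)*(d^2 + 7*d + 12) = d*(d + 3)*(d + 4)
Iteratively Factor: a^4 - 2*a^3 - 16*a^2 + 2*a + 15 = (a + 3)*(a^3 - 5*a^2 - a + 5) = (a - 1)*(a + 3)*(a^2 - 4*a - 5) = (a - 5)*(a - 1)*(a + 3)*(a + 1)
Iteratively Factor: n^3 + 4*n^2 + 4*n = (n)*(n^2 + 4*n + 4) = n*(n + 2)*(n + 2)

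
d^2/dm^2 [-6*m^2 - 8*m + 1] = -12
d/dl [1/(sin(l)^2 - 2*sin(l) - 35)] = 2*(1 - sin(l))*cos(l)/((sin(l) - 7)^2*(sin(l) + 5)^2)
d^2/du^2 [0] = 0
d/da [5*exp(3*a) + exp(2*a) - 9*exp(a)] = (15*exp(2*a) + 2*exp(a) - 9)*exp(a)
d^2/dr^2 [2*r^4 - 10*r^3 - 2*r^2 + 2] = 24*r^2 - 60*r - 4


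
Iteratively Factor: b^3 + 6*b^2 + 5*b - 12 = (b - 1)*(b^2 + 7*b + 12) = (b - 1)*(b + 3)*(b + 4)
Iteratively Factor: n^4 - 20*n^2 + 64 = (n + 2)*(n^3 - 2*n^2 - 16*n + 32) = (n + 2)*(n + 4)*(n^2 - 6*n + 8) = (n - 2)*(n + 2)*(n + 4)*(n - 4)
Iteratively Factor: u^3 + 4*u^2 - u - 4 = (u + 1)*(u^2 + 3*u - 4) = (u - 1)*(u + 1)*(u + 4)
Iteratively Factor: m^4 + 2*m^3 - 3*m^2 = (m + 3)*(m^3 - m^2) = m*(m + 3)*(m^2 - m) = m^2*(m + 3)*(m - 1)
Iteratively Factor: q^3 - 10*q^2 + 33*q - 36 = (q - 4)*(q^2 - 6*q + 9) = (q - 4)*(q - 3)*(q - 3)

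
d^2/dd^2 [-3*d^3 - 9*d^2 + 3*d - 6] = -18*d - 18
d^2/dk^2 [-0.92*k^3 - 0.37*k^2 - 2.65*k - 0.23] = -5.52*k - 0.74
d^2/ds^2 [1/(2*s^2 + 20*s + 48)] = (-s^2 - 10*s + 4*(s + 5)^2 - 24)/(s^2 + 10*s + 24)^3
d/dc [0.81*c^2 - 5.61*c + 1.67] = 1.62*c - 5.61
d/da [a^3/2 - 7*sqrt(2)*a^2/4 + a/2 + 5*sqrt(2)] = 3*a^2/2 - 7*sqrt(2)*a/2 + 1/2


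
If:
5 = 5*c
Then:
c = 1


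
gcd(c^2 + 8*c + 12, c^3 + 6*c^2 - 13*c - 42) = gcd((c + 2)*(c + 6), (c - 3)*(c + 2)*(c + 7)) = c + 2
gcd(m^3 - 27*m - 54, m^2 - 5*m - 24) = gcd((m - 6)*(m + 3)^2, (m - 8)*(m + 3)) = m + 3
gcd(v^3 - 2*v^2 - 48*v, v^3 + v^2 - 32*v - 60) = 1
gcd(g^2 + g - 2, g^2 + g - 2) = g^2 + g - 2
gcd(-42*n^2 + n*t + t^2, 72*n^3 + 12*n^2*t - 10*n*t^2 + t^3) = -6*n + t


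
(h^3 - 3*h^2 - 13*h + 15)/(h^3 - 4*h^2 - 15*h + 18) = (h - 5)/(h - 6)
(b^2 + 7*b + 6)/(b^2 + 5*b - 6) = (b + 1)/(b - 1)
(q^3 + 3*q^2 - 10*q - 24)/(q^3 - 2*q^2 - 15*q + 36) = (q + 2)/(q - 3)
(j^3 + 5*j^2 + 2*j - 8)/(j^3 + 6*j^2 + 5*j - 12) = (j + 2)/(j + 3)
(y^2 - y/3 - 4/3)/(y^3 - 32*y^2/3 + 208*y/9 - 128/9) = 3*(y + 1)/(3*y^2 - 28*y + 32)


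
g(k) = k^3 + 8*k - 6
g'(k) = 3*k^2 + 8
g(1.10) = 4.13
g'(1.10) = 11.63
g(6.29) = 293.18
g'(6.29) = 126.69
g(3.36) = 58.81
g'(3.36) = 41.87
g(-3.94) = -98.68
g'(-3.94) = 54.57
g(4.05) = 92.83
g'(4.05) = 57.21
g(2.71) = 35.58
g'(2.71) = 30.03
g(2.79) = 38.04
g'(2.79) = 31.35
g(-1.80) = -26.23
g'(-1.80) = 17.72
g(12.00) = 1818.00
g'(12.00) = 440.00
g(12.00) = 1818.00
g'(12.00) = 440.00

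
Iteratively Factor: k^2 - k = (k)*(k - 1)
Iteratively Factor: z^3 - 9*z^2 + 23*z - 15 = (z - 1)*(z^2 - 8*z + 15) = (z - 5)*(z - 1)*(z - 3)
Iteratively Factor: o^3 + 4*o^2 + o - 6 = (o + 2)*(o^2 + 2*o - 3) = (o + 2)*(o + 3)*(o - 1)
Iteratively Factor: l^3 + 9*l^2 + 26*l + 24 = (l + 2)*(l^2 + 7*l + 12) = (l + 2)*(l + 3)*(l + 4)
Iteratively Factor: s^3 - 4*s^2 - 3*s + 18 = (s + 2)*(s^2 - 6*s + 9) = (s - 3)*(s + 2)*(s - 3)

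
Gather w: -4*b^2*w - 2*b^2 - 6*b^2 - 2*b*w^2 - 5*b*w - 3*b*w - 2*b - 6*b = -8*b^2 - 2*b*w^2 - 8*b + w*(-4*b^2 - 8*b)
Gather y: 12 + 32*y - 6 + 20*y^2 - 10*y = 20*y^2 + 22*y + 6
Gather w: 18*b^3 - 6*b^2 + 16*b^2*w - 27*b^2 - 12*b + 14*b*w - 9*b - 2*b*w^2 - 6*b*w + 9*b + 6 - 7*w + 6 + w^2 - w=18*b^3 - 33*b^2 - 12*b + w^2*(1 - 2*b) + w*(16*b^2 + 8*b - 8) + 12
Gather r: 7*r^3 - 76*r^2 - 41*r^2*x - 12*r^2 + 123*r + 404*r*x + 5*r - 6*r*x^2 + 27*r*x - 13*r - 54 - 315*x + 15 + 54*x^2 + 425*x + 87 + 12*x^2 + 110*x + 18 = 7*r^3 + r^2*(-41*x - 88) + r*(-6*x^2 + 431*x + 115) + 66*x^2 + 220*x + 66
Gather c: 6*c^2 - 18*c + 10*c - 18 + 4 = 6*c^2 - 8*c - 14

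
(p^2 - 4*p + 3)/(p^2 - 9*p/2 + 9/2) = 2*(p - 1)/(2*p - 3)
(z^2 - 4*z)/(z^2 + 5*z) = (z - 4)/(z + 5)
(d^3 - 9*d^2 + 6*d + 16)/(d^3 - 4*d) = (d^2 - 7*d - 8)/(d*(d + 2))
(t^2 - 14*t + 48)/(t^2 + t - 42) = (t - 8)/(t + 7)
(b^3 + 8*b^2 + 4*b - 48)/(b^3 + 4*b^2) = 1 + 4/b - 12/b^2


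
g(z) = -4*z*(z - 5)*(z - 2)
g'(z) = -4*z*(z - 5) - 4*z*(z - 2) - 4*(z - 5)*(z - 2)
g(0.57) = -14.44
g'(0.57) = -11.98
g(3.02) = 24.40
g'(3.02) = 19.68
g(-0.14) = 6.16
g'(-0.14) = -48.08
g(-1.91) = 206.42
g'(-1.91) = -190.74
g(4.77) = 12.16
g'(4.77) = -45.91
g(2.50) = 12.50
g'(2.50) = 25.00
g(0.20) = -6.91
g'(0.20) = -29.28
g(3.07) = 25.36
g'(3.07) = 18.82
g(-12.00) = 11424.00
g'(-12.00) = -2440.00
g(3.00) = 24.00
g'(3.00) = 20.00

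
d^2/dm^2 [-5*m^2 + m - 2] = -10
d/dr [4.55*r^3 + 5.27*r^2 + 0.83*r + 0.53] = 13.65*r^2 + 10.54*r + 0.83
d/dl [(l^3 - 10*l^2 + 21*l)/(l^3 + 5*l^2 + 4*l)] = (15*l^2 - 34*l - 145)/(l^4 + 10*l^3 + 33*l^2 + 40*l + 16)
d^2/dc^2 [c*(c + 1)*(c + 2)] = 6*c + 6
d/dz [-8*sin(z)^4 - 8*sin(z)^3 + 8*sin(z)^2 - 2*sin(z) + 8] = 2*(-16*sin(z)^3 - 12*sin(z)^2 + 8*sin(z) - 1)*cos(z)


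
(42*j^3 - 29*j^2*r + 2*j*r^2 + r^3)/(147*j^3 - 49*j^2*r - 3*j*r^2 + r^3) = (-2*j + r)/(-7*j + r)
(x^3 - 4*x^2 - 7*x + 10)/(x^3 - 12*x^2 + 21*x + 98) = (x^2 - 6*x + 5)/(x^2 - 14*x + 49)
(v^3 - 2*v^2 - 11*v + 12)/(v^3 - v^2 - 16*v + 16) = (v + 3)/(v + 4)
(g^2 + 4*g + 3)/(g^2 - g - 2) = (g + 3)/(g - 2)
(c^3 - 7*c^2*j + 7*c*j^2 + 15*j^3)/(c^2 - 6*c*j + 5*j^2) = (c^2 - 2*c*j - 3*j^2)/(c - j)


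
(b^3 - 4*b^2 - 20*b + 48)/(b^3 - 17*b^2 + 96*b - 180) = (b^2 + 2*b - 8)/(b^2 - 11*b + 30)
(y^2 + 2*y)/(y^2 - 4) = y/(y - 2)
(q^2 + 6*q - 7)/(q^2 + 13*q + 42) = (q - 1)/(q + 6)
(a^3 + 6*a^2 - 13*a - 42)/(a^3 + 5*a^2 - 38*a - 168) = (a^2 - a - 6)/(a^2 - 2*a - 24)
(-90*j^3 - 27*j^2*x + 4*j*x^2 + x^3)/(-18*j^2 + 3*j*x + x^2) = (-15*j^2 - 2*j*x + x^2)/(-3*j + x)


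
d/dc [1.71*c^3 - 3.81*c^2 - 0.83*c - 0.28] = 5.13*c^2 - 7.62*c - 0.83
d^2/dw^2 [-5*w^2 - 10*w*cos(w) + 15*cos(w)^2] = 10*w*cos(w) + 60*sin(w)^2 + 20*sin(w) - 40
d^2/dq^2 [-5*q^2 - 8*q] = -10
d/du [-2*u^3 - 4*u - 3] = -6*u^2 - 4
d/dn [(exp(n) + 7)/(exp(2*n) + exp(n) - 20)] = (-(exp(n) + 7)*(2*exp(n) + 1) + exp(2*n) + exp(n) - 20)*exp(n)/(exp(2*n) + exp(n) - 20)^2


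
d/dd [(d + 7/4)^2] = 2*d + 7/2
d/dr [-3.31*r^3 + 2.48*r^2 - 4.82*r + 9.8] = -9.93*r^2 + 4.96*r - 4.82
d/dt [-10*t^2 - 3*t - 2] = -20*t - 3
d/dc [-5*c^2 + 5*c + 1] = 5 - 10*c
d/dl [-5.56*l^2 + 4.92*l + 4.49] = 4.92 - 11.12*l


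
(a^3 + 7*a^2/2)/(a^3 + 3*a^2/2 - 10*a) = a*(2*a + 7)/(2*a^2 + 3*a - 20)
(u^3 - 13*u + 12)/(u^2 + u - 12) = u - 1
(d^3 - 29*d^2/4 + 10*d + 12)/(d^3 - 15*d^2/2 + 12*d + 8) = (4*d + 3)/(2*(2*d + 1))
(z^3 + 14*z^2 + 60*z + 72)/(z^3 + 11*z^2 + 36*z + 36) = (z + 6)/(z + 3)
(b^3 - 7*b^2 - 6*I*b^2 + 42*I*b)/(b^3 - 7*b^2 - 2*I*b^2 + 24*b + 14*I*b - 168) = b/(b + 4*I)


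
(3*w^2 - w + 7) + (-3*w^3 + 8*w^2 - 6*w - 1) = -3*w^3 + 11*w^2 - 7*w + 6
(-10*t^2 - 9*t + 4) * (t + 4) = -10*t^3 - 49*t^2 - 32*t + 16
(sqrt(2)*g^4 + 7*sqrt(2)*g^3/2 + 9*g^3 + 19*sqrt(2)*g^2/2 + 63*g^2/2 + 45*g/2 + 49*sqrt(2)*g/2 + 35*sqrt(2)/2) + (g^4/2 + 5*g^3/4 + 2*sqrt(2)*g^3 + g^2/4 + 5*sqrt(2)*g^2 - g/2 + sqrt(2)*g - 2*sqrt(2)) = g^4/2 + sqrt(2)*g^4 + 11*sqrt(2)*g^3/2 + 41*g^3/4 + 29*sqrt(2)*g^2/2 + 127*g^2/4 + 22*g + 51*sqrt(2)*g/2 + 31*sqrt(2)/2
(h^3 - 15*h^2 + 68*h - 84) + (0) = h^3 - 15*h^2 + 68*h - 84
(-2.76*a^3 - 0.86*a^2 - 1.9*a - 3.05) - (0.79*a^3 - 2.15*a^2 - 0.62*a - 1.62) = -3.55*a^3 + 1.29*a^2 - 1.28*a - 1.43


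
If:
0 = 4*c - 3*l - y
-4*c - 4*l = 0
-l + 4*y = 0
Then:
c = 0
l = 0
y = 0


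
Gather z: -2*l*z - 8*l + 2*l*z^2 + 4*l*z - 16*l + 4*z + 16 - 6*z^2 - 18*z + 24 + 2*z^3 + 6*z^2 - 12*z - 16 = 2*l*z^2 - 24*l + 2*z^3 + z*(2*l - 26) + 24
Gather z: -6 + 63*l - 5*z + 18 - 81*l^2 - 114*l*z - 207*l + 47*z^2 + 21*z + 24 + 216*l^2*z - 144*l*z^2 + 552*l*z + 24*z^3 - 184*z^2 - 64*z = -81*l^2 - 144*l + 24*z^3 + z^2*(-144*l - 137) + z*(216*l^2 + 438*l - 48) + 36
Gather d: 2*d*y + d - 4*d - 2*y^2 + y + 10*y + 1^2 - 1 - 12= d*(2*y - 3) - 2*y^2 + 11*y - 12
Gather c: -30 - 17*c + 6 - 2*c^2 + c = -2*c^2 - 16*c - 24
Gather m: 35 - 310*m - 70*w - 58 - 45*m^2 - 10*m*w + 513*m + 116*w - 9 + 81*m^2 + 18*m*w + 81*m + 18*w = 36*m^2 + m*(8*w + 284) + 64*w - 32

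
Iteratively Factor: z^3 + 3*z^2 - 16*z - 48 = (z + 4)*(z^2 - z - 12) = (z + 3)*(z + 4)*(z - 4)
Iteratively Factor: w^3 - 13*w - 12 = (w + 3)*(w^2 - 3*w - 4) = (w + 1)*(w + 3)*(w - 4)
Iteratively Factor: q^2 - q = (q)*(q - 1)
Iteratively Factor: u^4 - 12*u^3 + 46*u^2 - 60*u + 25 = (u - 5)*(u^3 - 7*u^2 + 11*u - 5) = (u - 5)^2*(u^2 - 2*u + 1) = (u - 5)^2*(u - 1)*(u - 1)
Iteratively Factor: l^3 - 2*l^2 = (l - 2)*(l^2) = l*(l - 2)*(l)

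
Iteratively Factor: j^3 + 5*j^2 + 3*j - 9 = (j - 1)*(j^2 + 6*j + 9) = (j - 1)*(j + 3)*(j + 3)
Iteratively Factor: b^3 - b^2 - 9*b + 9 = (b - 1)*(b^2 - 9) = (b - 3)*(b - 1)*(b + 3)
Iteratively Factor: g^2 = (g)*(g)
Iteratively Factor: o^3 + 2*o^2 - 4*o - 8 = (o + 2)*(o^2 - 4) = (o + 2)^2*(o - 2)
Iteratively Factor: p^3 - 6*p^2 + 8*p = (p)*(p^2 - 6*p + 8) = p*(p - 4)*(p - 2)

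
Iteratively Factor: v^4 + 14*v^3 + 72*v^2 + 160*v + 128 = (v + 4)*(v^3 + 10*v^2 + 32*v + 32) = (v + 4)^2*(v^2 + 6*v + 8) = (v + 2)*(v + 4)^2*(v + 4)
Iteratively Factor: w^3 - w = (w + 1)*(w^2 - w) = (w - 1)*(w + 1)*(w)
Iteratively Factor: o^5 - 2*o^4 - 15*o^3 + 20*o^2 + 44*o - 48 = (o + 3)*(o^4 - 5*o^3 + 20*o - 16) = (o - 2)*(o + 3)*(o^3 - 3*o^2 - 6*o + 8) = (o - 2)*(o - 1)*(o + 3)*(o^2 - 2*o - 8) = (o - 2)*(o - 1)*(o + 2)*(o + 3)*(o - 4)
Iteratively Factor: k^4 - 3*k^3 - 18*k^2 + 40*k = (k + 4)*(k^3 - 7*k^2 + 10*k) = (k - 5)*(k + 4)*(k^2 - 2*k) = (k - 5)*(k - 2)*(k + 4)*(k)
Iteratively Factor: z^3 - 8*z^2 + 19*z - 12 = (z - 4)*(z^2 - 4*z + 3) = (z - 4)*(z - 3)*(z - 1)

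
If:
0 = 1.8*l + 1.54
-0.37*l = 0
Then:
No Solution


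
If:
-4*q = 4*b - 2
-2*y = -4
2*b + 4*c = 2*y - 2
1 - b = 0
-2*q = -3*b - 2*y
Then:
No Solution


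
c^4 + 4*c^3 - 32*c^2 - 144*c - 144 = (c - 6)*(c + 2)^2*(c + 6)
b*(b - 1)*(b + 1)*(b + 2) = b^4 + 2*b^3 - b^2 - 2*b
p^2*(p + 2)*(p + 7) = p^4 + 9*p^3 + 14*p^2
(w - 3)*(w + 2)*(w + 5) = w^3 + 4*w^2 - 11*w - 30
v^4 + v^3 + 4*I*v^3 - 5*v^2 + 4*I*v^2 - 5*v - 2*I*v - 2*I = (v + 1)*(v + I)^2*(v + 2*I)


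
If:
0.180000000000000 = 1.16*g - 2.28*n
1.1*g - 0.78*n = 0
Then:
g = -0.09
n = -0.12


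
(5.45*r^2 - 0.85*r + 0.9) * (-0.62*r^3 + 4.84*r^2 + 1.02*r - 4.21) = -3.379*r^5 + 26.905*r^4 + 0.887*r^3 - 19.4555*r^2 + 4.4965*r - 3.789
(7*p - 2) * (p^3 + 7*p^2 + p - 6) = 7*p^4 + 47*p^3 - 7*p^2 - 44*p + 12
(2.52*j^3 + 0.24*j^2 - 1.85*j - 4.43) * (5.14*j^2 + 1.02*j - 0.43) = 12.9528*j^5 + 3.804*j^4 - 10.3478*j^3 - 24.7604*j^2 - 3.7231*j + 1.9049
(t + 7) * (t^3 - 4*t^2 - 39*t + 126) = t^4 + 3*t^3 - 67*t^2 - 147*t + 882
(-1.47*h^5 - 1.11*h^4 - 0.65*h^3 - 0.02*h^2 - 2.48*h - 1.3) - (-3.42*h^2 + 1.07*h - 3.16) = -1.47*h^5 - 1.11*h^4 - 0.65*h^3 + 3.4*h^2 - 3.55*h + 1.86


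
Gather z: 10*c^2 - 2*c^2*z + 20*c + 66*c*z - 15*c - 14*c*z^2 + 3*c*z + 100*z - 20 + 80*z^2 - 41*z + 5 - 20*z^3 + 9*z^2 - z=10*c^2 + 5*c - 20*z^3 + z^2*(89 - 14*c) + z*(-2*c^2 + 69*c + 58) - 15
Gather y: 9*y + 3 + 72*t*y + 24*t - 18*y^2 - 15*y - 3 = 24*t - 18*y^2 + y*(72*t - 6)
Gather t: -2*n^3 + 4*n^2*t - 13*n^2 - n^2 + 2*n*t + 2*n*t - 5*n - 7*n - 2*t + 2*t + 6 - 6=-2*n^3 - 14*n^2 - 12*n + t*(4*n^2 + 4*n)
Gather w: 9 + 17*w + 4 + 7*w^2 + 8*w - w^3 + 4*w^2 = -w^3 + 11*w^2 + 25*w + 13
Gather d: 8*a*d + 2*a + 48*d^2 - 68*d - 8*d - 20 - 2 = 2*a + 48*d^2 + d*(8*a - 76) - 22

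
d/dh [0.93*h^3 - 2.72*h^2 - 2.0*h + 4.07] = 2.79*h^2 - 5.44*h - 2.0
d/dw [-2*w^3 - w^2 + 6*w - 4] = -6*w^2 - 2*w + 6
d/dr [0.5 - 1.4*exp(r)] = -1.4*exp(r)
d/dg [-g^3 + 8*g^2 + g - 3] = -3*g^2 + 16*g + 1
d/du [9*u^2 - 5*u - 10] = 18*u - 5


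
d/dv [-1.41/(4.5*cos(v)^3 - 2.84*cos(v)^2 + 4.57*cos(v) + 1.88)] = (-19.035*cos(v)^2 + 8.0088*cos(v) - 6.4437)*sin(v)/(4.5*cos(v)^3 - 2.84*cos(v)^2 + 4.57*cos(v) + 1.88)^2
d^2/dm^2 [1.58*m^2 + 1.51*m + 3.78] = 3.16000000000000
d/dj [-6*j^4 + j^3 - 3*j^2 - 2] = 3*j*(-8*j^2 + j - 2)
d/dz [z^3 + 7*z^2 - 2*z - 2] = 3*z^2 + 14*z - 2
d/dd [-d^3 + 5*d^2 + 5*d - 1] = -3*d^2 + 10*d + 5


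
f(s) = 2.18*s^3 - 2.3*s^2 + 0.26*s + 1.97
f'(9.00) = 488.60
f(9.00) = 1407.23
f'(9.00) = 488.60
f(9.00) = 1407.23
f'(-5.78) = 245.34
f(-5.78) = -497.33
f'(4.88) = 133.56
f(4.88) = 201.81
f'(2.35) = 25.57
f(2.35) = 18.17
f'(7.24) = 309.77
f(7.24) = 710.61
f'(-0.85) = 8.90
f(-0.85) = -1.25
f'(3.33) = 57.46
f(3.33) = 57.83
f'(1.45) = 7.34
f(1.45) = 4.16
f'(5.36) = 163.50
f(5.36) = 272.99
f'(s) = 6.54*s^2 - 4.6*s + 0.26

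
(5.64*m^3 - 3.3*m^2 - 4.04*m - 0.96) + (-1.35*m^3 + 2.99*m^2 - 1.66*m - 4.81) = 4.29*m^3 - 0.31*m^2 - 5.7*m - 5.77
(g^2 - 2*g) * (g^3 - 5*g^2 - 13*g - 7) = g^5 - 7*g^4 - 3*g^3 + 19*g^2 + 14*g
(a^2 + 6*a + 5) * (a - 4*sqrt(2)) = a^3 - 4*sqrt(2)*a^2 + 6*a^2 - 24*sqrt(2)*a + 5*a - 20*sqrt(2)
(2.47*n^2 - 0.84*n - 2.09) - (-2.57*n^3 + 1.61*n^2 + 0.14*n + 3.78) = 2.57*n^3 + 0.86*n^2 - 0.98*n - 5.87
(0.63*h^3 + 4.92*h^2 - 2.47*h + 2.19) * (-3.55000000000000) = -2.2365*h^3 - 17.466*h^2 + 8.7685*h - 7.7745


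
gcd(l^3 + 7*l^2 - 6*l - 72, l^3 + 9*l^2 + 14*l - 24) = l^2 + 10*l + 24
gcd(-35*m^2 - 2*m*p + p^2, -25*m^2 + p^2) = 5*m + p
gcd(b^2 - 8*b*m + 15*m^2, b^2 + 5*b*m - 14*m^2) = 1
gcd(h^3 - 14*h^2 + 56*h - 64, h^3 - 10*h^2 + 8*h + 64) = h^2 - 12*h + 32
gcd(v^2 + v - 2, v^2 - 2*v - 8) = v + 2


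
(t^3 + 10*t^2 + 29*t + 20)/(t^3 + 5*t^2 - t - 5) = (t + 4)/(t - 1)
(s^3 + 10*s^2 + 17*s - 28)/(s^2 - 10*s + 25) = (s^3 + 10*s^2 + 17*s - 28)/(s^2 - 10*s + 25)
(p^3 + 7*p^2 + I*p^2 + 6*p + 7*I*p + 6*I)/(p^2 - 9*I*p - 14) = (p^3 + p^2*(7 + I) + p*(6 + 7*I) + 6*I)/(p^2 - 9*I*p - 14)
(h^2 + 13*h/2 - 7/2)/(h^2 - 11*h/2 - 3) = (-2*h^2 - 13*h + 7)/(-2*h^2 + 11*h + 6)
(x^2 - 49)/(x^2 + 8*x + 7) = (x - 7)/(x + 1)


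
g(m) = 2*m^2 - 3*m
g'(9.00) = 33.00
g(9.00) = 135.00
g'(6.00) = 21.00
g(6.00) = 54.00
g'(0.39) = -1.44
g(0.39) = -0.87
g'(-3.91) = -18.64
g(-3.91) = 42.31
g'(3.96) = 12.84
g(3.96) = 19.48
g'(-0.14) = -3.56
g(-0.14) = 0.46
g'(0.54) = -0.84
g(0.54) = -1.04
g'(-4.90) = -22.60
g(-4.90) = 62.72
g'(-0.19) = -3.76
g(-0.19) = 0.64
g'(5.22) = 17.88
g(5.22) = 38.84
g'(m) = 4*m - 3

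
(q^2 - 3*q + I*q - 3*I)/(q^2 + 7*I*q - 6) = (q - 3)/(q + 6*I)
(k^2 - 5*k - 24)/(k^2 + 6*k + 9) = (k - 8)/(k + 3)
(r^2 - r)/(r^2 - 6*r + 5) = r/(r - 5)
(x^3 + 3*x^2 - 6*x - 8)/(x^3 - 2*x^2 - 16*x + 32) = (x + 1)/(x - 4)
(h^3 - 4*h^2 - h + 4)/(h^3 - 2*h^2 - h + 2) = (h - 4)/(h - 2)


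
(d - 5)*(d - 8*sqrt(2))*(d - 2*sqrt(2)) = d^3 - 10*sqrt(2)*d^2 - 5*d^2 + 32*d + 50*sqrt(2)*d - 160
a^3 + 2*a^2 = a^2*(a + 2)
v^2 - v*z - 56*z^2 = (v - 8*z)*(v + 7*z)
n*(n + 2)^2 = n^3 + 4*n^2 + 4*n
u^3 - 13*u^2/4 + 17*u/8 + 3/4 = (u - 2)*(u - 3/2)*(u + 1/4)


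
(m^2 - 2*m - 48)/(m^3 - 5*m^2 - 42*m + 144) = 1/(m - 3)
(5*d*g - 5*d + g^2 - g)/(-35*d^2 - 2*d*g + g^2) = (1 - g)/(7*d - g)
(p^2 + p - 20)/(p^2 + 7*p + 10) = (p - 4)/(p + 2)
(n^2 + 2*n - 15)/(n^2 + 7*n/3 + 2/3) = 3*(n^2 + 2*n - 15)/(3*n^2 + 7*n + 2)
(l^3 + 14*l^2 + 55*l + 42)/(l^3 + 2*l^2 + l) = (l^2 + 13*l + 42)/(l*(l + 1))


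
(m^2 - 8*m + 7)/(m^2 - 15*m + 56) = (m - 1)/(m - 8)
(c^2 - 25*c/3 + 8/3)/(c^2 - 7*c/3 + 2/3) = (c - 8)/(c - 2)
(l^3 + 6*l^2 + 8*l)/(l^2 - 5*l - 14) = l*(l + 4)/(l - 7)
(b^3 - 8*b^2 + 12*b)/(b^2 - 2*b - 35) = b*(-b^2 + 8*b - 12)/(-b^2 + 2*b + 35)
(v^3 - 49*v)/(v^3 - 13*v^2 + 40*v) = (v^2 - 49)/(v^2 - 13*v + 40)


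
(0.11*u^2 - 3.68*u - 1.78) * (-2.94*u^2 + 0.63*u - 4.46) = -0.3234*u^4 + 10.8885*u^3 + 2.4242*u^2 + 15.2914*u + 7.9388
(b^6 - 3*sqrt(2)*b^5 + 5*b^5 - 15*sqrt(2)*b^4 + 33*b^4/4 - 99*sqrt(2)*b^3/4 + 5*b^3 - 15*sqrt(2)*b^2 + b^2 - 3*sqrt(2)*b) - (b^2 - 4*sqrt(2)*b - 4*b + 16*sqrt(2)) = b^6 - 3*sqrt(2)*b^5 + 5*b^5 - 15*sqrt(2)*b^4 + 33*b^4/4 - 99*sqrt(2)*b^3/4 + 5*b^3 - 15*sqrt(2)*b^2 + sqrt(2)*b + 4*b - 16*sqrt(2)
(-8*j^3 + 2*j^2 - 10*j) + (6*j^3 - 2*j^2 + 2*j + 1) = -2*j^3 - 8*j + 1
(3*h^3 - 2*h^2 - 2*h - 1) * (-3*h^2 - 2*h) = -9*h^5 + 10*h^3 + 7*h^2 + 2*h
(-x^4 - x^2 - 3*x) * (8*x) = -8*x^5 - 8*x^3 - 24*x^2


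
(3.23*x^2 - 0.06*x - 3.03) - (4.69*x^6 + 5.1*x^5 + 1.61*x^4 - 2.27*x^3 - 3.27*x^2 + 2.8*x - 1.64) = -4.69*x^6 - 5.1*x^5 - 1.61*x^4 + 2.27*x^3 + 6.5*x^2 - 2.86*x - 1.39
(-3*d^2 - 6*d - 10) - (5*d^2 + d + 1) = -8*d^2 - 7*d - 11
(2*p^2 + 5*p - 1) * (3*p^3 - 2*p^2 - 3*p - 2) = 6*p^5 + 11*p^4 - 19*p^3 - 17*p^2 - 7*p + 2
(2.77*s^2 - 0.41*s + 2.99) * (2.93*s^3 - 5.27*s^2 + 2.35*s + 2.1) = 8.1161*s^5 - 15.7992*s^4 + 17.4309*s^3 - 10.9038*s^2 + 6.1655*s + 6.279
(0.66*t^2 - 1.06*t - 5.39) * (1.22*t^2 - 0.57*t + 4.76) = 0.8052*t^4 - 1.6694*t^3 - 2.83*t^2 - 1.9733*t - 25.6564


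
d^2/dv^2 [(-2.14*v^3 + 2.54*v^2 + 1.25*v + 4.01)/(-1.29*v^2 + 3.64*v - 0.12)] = (-1.4210854715202e-14*v^4 + 28.031846*v^3 - 43.287606*v^2 + 114.322032*v - 106.185448)/(2.146689*v^6 - 18.171972*v^5 + 51.875028*v^4 - 51.609376*v^3 + 4.825584*v^2 - 0.157248*v + 0.001728)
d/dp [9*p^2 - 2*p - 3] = 18*p - 2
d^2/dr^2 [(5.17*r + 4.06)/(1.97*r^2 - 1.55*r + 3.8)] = ((0.0306000000000033 - 61.1094*r)*(1.97*r^2 - 1.55*r + 3.8) + (3.94*r - 1.55)*(5.17*r + 4.06)*(7.88*r - 3.1))/(1.97*r^2 - 1.55*r + 3.8)^3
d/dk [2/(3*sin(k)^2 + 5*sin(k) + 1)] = -2*(6*sin(k) + 5)*cos(k)/(3*sin(k)^2 + 5*sin(k) + 1)^2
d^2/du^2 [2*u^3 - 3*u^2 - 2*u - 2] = 12*u - 6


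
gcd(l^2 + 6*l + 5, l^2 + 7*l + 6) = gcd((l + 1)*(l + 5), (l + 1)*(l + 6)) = l + 1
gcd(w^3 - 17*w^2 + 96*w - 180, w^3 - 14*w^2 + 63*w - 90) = w^2 - 11*w + 30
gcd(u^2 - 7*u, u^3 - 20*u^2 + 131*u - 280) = u - 7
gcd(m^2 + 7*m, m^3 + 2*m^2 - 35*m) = m^2 + 7*m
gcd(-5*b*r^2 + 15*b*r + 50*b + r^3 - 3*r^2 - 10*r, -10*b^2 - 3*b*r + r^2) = -5*b + r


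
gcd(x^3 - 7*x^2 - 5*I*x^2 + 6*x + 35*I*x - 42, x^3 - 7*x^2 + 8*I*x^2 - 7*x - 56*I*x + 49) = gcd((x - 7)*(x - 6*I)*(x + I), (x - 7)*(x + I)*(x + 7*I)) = x^2 + x*(-7 + I) - 7*I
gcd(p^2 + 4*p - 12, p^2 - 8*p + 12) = p - 2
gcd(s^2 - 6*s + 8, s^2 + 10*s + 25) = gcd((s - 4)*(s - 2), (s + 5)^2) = 1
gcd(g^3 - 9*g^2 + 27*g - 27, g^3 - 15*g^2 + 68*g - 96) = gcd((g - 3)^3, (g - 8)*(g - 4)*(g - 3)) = g - 3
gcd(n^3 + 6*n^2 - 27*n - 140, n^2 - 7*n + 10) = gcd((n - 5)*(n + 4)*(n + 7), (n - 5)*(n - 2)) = n - 5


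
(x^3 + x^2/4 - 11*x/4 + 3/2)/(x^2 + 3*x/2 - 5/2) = (4*x^2 + 5*x - 6)/(2*(2*x + 5))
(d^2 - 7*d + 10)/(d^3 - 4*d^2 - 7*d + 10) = (d - 2)/(d^2 + d - 2)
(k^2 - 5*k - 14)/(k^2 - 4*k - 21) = (k + 2)/(k + 3)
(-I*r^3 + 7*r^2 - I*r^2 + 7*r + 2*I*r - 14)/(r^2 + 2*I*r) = (-I*r^3 + r^2*(7 - I) + r*(7 + 2*I) - 14)/(r*(r + 2*I))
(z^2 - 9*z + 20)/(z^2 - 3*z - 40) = (-z^2 + 9*z - 20)/(-z^2 + 3*z + 40)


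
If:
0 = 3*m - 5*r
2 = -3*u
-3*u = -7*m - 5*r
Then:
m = -1/5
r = -3/25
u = -2/3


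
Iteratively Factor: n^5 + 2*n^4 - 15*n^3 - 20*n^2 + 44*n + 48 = (n - 2)*(n^4 + 4*n^3 - 7*n^2 - 34*n - 24) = (n - 3)*(n - 2)*(n^3 + 7*n^2 + 14*n + 8) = (n - 3)*(n - 2)*(n + 4)*(n^2 + 3*n + 2) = (n - 3)*(n - 2)*(n + 2)*(n + 4)*(n + 1)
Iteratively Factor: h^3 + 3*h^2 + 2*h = (h + 2)*(h^2 + h) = h*(h + 2)*(h + 1)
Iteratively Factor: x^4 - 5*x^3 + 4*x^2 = (x - 1)*(x^3 - 4*x^2) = x*(x - 1)*(x^2 - 4*x) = x*(x - 4)*(x - 1)*(x)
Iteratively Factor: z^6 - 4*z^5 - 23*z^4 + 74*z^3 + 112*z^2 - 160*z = (z - 4)*(z^5 - 23*z^3 - 18*z^2 + 40*z) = (z - 4)*(z + 4)*(z^4 - 4*z^3 - 7*z^2 + 10*z) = (z - 5)*(z - 4)*(z + 4)*(z^3 + z^2 - 2*z) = z*(z - 5)*(z - 4)*(z + 4)*(z^2 + z - 2) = z*(z - 5)*(z - 4)*(z + 2)*(z + 4)*(z - 1)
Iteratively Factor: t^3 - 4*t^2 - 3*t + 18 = (t - 3)*(t^2 - t - 6) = (t - 3)*(t + 2)*(t - 3)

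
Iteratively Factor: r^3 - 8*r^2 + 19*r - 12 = (r - 1)*(r^2 - 7*r + 12) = (r - 4)*(r - 1)*(r - 3)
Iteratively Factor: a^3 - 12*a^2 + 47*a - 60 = (a - 5)*(a^2 - 7*a + 12) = (a - 5)*(a - 3)*(a - 4)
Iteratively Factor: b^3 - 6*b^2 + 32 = (b + 2)*(b^2 - 8*b + 16) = (b - 4)*(b + 2)*(b - 4)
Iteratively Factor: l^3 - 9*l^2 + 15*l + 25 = (l - 5)*(l^2 - 4*l - 5) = (l - 5)^2*(l + 1)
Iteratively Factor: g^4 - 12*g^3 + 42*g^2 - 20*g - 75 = (g - 5)*(g^3 - 7*g^2 + 7*g + 15) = (g - 5)^2*(g^2 - 2*g - 3) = (g - 5)^2*(g - 3)*(g + 1)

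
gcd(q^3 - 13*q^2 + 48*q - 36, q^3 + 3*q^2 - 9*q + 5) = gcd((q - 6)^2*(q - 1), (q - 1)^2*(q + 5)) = q - 1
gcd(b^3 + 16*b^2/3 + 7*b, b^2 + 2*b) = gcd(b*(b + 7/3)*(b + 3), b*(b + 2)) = b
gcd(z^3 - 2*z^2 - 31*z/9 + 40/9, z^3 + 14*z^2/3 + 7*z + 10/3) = z + 5/3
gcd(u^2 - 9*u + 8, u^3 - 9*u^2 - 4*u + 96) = u - 8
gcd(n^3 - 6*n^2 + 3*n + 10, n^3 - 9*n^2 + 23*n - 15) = n - 5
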